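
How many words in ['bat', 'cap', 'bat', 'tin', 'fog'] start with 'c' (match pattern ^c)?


Pattern ^c anchors to start of word. Check which words begin with 'c':
  'bat' -> no
  'cap' -> MATCH (starts with 'c')
  'bat' -> no
  'tin' -> no
  'fog' -> no
Matching words: ['cap']
Count: 1

1


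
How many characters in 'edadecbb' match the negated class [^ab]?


Negated class [^ab] matches any char NOT in {a, b}
Scanning 'edadecbb':
  pos 0: 'e' -> MATCH
  pos 1: 'd' -> MATCH
  pos 2: 'a' -> no (excluded)
  pos 3: 'd' -> MATCH
  pos 4: 'e' -> MATCH
  pos 5: 'c' -> MATCH
  pos 6: 'b' -> no (excluded)
  pos 7: 'b' -> no (excluded)
Total matches: 5

5


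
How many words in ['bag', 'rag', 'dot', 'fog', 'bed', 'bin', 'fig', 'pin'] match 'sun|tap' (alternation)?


Alternation 'sun|tap' matches either 'sun' or 'tap'.
Checking each word:
  'bag' -> no
  'rag' -> no
  'dot' -> no
  'fog' -> no
  'bed' -> no
  'bin' -> no
  'fig' -> no
  'pin' -> no
Matches: []
Count: 0

0


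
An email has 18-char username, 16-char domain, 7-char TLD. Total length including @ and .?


An email address has format: username@domain.tld
Username length: 18
'@' character: 1
Domain length: 16
'.' character: 1
TLD length: 7
Total = 18 + 1 + 16 + 1 + 7 = 43

43


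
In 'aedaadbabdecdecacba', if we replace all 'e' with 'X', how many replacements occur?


re.sub('e', 'X', text) replaces every occurrence of 'e' with 'X'.
Text: 'aedaadbabdecdecacba'
Scanning for 'e':
  pos 1: 'e' -> replacement #1
  pos 10: 'e' -> replacement #2
  pos 13: 'e' -> replacement #3
Total replacements: 3

3


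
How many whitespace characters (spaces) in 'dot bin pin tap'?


\s matches whitespace characters (spaces, tabs, etc.).
Text: 'dot bin pin tap'
This text has 4 words separated by spaces.
Number of spaces = number of words - 1 = 4 - 1 = 3

3


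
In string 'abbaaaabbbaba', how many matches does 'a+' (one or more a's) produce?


Pattern 'a+' matches one or more consecutive a's.
String: 'abbaaaabbbaba'
Scanning for runs of a:
  Match 1: 'a' (length 1)
  Match 2: 'aaaa' (length 4)
  Match 3: 'a' (length 1)
  Match 4: 'a' (length 1)
Total matches: 4

4


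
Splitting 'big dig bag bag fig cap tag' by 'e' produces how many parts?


Splitting by 'e' breaks the string at each occurrence of the separator.
Text: 'big dig bag bag fig cap tag'
Parts after split:
  Part 1: 'big dig bag bag fig cap tag'
Total parts: 1

1


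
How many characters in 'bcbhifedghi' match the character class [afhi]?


Character class [afhi] matches any of: {a, f, h, i}
Scanning string 'bcbhifedghi' character by character:
  pos 0: 'b' -> no
  pos 1: 'c' -> no
  pos 2: 'b' -> no
  pos 3: 'h' -> MATCH
  pos 4: 'i' -> MATCH
  pos 5: 'f' -> MATCH
  pos 6: 'e' -> no
  pos 7: 'd' -> no
  pos 8: 'g' -> no
  pos 9: 'h' -> MATCH
  pos 10: 'i' -> MATCH
Total matches: 5

5


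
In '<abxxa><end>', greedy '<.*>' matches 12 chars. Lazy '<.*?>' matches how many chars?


Greedy '<.*>' tries to match as MUCH as possible.
Lazy '<.*?>' tries to match as LITTLE as possible.

String: '<abxxa><end>'
Greedy '<.*>' starts at first '<' and extends to the LAST '>': '<abxxa><end>' (12 chars)
Lazy '<.*?>' starts at first '<' and stops at the FIRST '>': '<abxxa>' (7 chars)

7


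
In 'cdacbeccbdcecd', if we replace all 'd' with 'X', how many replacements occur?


re.sub('d', 'X', text) replaces every occurrence of 'd' with 'X'.
Text: 'cdacbeccbdcecd'
Scanning for 'd':
  pos 1: 'd' -> replacement #1
  pos 9: 'd' -> replacement #2
  pos 13: 'd' -> replacement #3
Total replacements: 3

3


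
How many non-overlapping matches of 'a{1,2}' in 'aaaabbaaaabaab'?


Pattern 'a{1,2}' matches between 1 and 2 consecutive a's (greedy).
String: 'aaaabbaaaabaab'
Finding runs of a's and applying greedy matching:
  Run at pos 0: 'aaaa' (length 4)
  Run at pos 6: 'aaaa' (length 4)
  Run at pos 11: 'aa' (length 2)
Matches: ['aa', 'aa', 'aa', 'aa', 'aa']
Count: 5

5


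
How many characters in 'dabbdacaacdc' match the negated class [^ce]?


Negated class [^ce] matches any char NOT in {c, e}
Scanning 'dabbdacaacdc':
  pos 0: 'd' -> MATCH
  pos 1: 'a' -> MATCH
  pos 2: 'b' -> MATCH
  pos 3: 'b' -> MATCH
  pos 4: 'd' -> MATCH
  pos 5: 'a' -> MATCH
  pos 6: 'c' -> no (excluded)
  pos 7: 'a' -> MATCH
  pos 8: 'a' -> MATCH
  pos 9: 'c' -> no (excluded)
  pos 10: 'd' -> MATCH
  pos 11: 'c' -> no (excluded)
Total matches: 9

9


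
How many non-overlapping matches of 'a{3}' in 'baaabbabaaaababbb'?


Pattern 'a{3}' matches exactly 3 consecutive a's (greedy, non-overlapping).
String: 'baaabbabaaaababbb'
Scanning for runs of a's:
  Run at pos 1: 'aaa' (length 3) -> 1 match(es)
  Run at pos 6: 'a' (length 1) -> 0 match(es)
  Run at pos 8: 'aaaa' (length 4) -> 1 match(es)
  Run at pos 13: 'a' (length 1) -> 0 match(es)
Matches found: ['aaa', 'aaa']
Total: 2

2


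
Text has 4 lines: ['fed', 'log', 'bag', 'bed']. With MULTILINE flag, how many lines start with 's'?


With MULTILINE flag, ^ matches the start of each line.
Lines: ['fed', 'log', 'bag', 'bed']
Checking which lines start with 's':
  Line 1: 'fed' -> no
  Line 2: 'log' -> no
  Line 3: 'bag' -> no
  Line 4: 'bed' -> no
Matching lines: []
Count: 0

0


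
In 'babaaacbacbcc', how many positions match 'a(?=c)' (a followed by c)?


Lookahead 'a(?=c)' matches 'a' only when followed by 'c'.
String: 'babaaacbacbcc'
Checking each position where char is 'a':
  pos 1: 'a' -> no (next='b')
  pos 3: 'a' -> no (next='a')
  pos 4: 'a' -> no (next='a')
  pos 5: 'a' -> MATCH (next='c')
  pos 8: 'a' -> MATCH (next='c')
Matching positions: [5, 8]
Count: 2

2


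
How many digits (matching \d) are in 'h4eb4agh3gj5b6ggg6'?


\d matches any digit 0-9.
Scanning 'h4eb4agh3gj5b6ggg6':
  pos 1: '4' -> DIGIT
  pos 4: '4' -> DIGIT
  pos 8: '3' -> DIGIT
  pos 11: '5' -> DIGIT
  pos 13: '6' -> DIGIT
  pos 17: '6' -> DIGIT
Digits found: ['4', '4', '3', '5', '6', '6']
Total: 6

6


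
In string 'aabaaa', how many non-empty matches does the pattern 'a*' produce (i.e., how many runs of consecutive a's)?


Pattern 'a*' matches zero or more a's. We want non-empty runs of consecutive a's.
String: 'aabaaa'
Walking through the string to find runs of a's:
  Run 1: positions 0-1 -> 'aa'
  Run 2: positions 3-5 -> 'aaa'
Non-empty runs found: ['aa', 'aaa']
Count: 2

2


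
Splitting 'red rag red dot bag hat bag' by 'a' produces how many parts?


Splitting by 'a' breaks the string at each occurrence of the separator.
Text: 'red rag red dot bag hat bag'
Parts after split:
  Part 1: 'red r'
  Part 2: 'g red dot b'
  Part 3: 'g h'
  Part 4: 't b'
  Part 5: 'g'
Total parts: 5

5


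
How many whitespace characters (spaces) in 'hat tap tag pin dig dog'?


\s matches whitespace characters (spaces, tabs, etc.).
Text: 'hat tap tag pin dig dog'
This text has 6 words separated by spaces.
Number of spaces = number of words - 1 = 6 - 1 = 5

5


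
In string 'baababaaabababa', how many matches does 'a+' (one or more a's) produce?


Pattern 'a+' matches one or more consecutive a's.
String: 'baababaaabababa'
Scanning for runs of a:
  Match 1: 'aa' (length 2)
  Match 2: 'a' (length 1)
  Match 3: 'aaa' (length 3)
  Match 4: 'a' (length 1)
  Match 5: 'a' (length 1)
  Match 6: 'a' (length 1)
Total matches: 6

6


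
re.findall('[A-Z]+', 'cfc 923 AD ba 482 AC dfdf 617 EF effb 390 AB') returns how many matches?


Pattern '[A-Z]+' finds one or more uppercase letters.
Text: 'cfc 923 AD ba 482 AC dfdf 617 EF effb 390 AB'
Scanning for matches:
  Match 1: 'AD'
  Match 2: 'AC'
  Match 3: 'EF'
  Match 4: 'AB'
Total matches: 4

4


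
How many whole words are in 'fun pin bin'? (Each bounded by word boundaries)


Word boundaries (\b) mark the start/end of each word.
Text: 'fun pin bin'
Splitting by whitespace:
  Word 1: 'fun'
  Word 2: 'pin'
  Word 3: 'bin'
Total whole words: 3

3


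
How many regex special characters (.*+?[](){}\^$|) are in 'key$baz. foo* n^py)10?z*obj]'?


Regex special characters are: . * + ? [ ] ( ) { } \ ^ $ |
Scanning 'key$baz. foo* n^py)10?z*obj]':
  pos 3: '$' -> SPECIAL
  pos 7: '.' -> SPECIAL
  pos 12: '*' -> SPECIAL
  pos 15: '^' -> SPECIAL
  pos 18: ')' -> SPECIAL
  pos 21: '?' -> SPECIAL
  pos 23: '*' -> SPECIAL
  pos 27: ']' -> SPECIAL
Special chars found: ['$', '.', '*', '^', ')', '?', '*', ']']
Total: 8

8


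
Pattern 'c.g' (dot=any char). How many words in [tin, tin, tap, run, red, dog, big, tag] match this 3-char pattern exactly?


Pattern 'c.g' means: starts with 'c', any single char, ends with 'g'.
Checking each word (must be exactly 3 chars):
  'tin' (len=3): no
  'tin' (len=3): no
  'tap' (len=3): no
  'run' (len=3): no
  'red' (len=3): no
  'dog' (len=3): no
  'big' (len=3): no
  'tag' (len=3): no
Matching words: []
Total: 0

0


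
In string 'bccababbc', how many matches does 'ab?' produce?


Pattern 'ab?' matches 'a' optionally followed by 'b'.
String: 'bccababbc'
Scanning left to right for 'a' then checking next char:
  Match 1: 'ab' (a followed by b)
  Match 2: 'ab' (a followed by b)
Total matches: 2

2


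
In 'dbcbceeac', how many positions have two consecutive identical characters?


Looking for consecutive identical characters in 'dbcbceeac':
  pos 0-1: 'd' vs 'b' -> different
  pos 1-2: 'b' vs 'c' -> different
  pos 2-3: 'c' vs 'b' -> different
  pos 3-4: 'b' vs 'c' -> different
  pos 4-5: 'c' vs 'e' -> different
  pos 5-6: 'e' vs 'e' -> MATCH ('ee')
  pos 6-7: 'e' vs 'a' -> different
  pos 7-8: 'a' vs 'c' -> different
Consecutive identical pairs: ['ee']
Count: 1

1


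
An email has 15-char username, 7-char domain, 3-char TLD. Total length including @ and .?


An email address has format: username@domain.tld
Username length: 15
'@' character: 1
Domain length: 7
'.' character: 1
TLD length: 3
Total = 15 + 1 + 7 + 1 + 3 = 27

27


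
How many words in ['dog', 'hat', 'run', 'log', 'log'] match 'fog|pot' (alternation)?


Alternation 'fog|pot' matches either 'fog' or 'pot'.
Checking each word:
  'dog' -> no
  'hat' -> no
  'run' -> no
  'log' -> no
  'log' -> no
Matches: []
Count: 0

0


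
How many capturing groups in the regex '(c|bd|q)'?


To count capturing groups, count each '(' that starts a group.
Pattern: '(c|bd|q)'
Walking through the pattern:
  Position 0: '(' -> group #1
Total capturing groups: 1

1


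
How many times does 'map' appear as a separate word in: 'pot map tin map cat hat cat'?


Scanning each word for exact match 'map':
  Word 1: 'pot' -> no
  Word 2: 'map' -> MATCH
  Word 3: 'tin' -> no
  Word 4: 'map' -> MATCH
  Word 5: 'cat' -> no
  Word 6: 'hat' -> no
  Word 7: 'cat' -> no
Total matches: 2

2


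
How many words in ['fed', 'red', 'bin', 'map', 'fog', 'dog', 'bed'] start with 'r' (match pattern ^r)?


Pattern ^r anchors to start of word. Check which words begin with 'r':
  'fed' -> no
  'red' -> MATCH (starts with 'r')
  'bin' -> no
  'map' -> no
  'fog' -> no
  'dog' -> no
  'bed' -> no
Matching words: ['red']
Count: 1

1


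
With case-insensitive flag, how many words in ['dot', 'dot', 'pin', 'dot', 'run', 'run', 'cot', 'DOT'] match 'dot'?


Case-insensitive matching: compare each word's lowercase form to 'dot'.
  'dot' -> lower='dot' -> MATCH
  'dot' -> lower='dot' -> MATCH
  'pin' -> lower='pin' -> no
  'dot' -> lower='dot' -> MATCH
  'run' -> lower='run' -> no
  'run' -> lower='run' -> no
  'cot' -> lower='cot' -> no
  'DOT' -> lower='dot' -> MATCH
Matches: ['dot', 'dot', 'dot', 'DOT']
Count: 4

4


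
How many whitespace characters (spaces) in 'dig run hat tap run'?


\s matches whitespace characters (spaces, tabs, etc.).
Text: 'dig run hat tap run'
This text has 5 words separated by spaces.
Number of spaces = number of words - 1 = 5 - 1 = 4

4


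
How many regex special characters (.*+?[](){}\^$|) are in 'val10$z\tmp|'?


Regex special characters are: . * + ? [ ] ( ) { } \ ^ $ |
Scanning 'val10$z\tmp|':
  pos 5: '$' -> SPECIAL
  pos 7: '\' -> SPECIAL
  pos 11: '|' -> SPECIAL
Special chars found: ['$', '\\', '|']
Total: 3

3


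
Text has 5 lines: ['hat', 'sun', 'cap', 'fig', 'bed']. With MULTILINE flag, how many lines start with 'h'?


With MULTILINE flag, ^ matches the start of each line.
Lines: ['hat', 'sun', 'cap', 'fig', 'bed']
Checking which lines start with 'h':
  Line 1: 'hat' -> MATCH
  Line 2: 'sun' -> no
  Line 3: 'cap' -> no
  Line 4: 'fig' -> no
  Line 5: 'bed' -> no
Matching lines: ['hat']
Count: 1

1


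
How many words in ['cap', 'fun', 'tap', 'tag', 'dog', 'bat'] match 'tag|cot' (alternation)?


Alternation 'tag|cot' matches either 'tag' or 'cot'.
Checking each word:
  'cap' -> no
  'fun' -> no
  'tap' -> no
  'tag' -> MATCH
  'dog' -> no
  'bat' -> no
Matches: ['tag']
Count: 1

1


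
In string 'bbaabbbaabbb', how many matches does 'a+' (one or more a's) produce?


Pattern 'a+' matches one or more consecutive a's.
String: 'bbaabbbaabbb'
Scanning for runs of a:
  Match 1: 'aa' (length 2)
  Match 2: 'aa' (length 2)
Total matches: 2

2


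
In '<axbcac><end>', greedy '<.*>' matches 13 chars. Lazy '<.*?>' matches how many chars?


Greedy '<.*>' tries to match as MUCH as possible.
Lazy '<.*?>' tries to match as LITTLE as possible.

String: '<axbcac><end>'
Greedy '<.*>' starts at first '<' and extends to the LAST '>': '<axbcac><end>' (13 chars)
Lazy '<.*?>' starts at first '<' and stops at the FIRST '>': '<axbcac>' (8 chars)

8


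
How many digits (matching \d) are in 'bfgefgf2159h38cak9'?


\d matches any digit 0-9.
Scanning 'bfgefgf2159h38cak9':
  pos 7: '2' -> DIGIT
  pos 8: '1' -> DIGIT
  pos 9: '5' -> DIGIT
  pos 10: '9' -> DIGIT
  pos 12: '3' -> DIGIT
  pos 13: '8' -> DIGIT
  pos 17: '9' -> DIGIT
Digits found: ['2', '1', '5', '9', '3', '8', '9']
Total: 7

7


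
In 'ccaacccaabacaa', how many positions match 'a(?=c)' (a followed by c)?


Lookahead 'a(?=c)' matches 'a' only when followed by 'c'.
String: 'ccaacccaabacaa'
Checking each position where char is 'a':
  pos 2: 'a' -> no (next='a')
  pos 3: 'a' -> MATCH (next='c')
  pos 7: 'a' -> no (next='a')
  pos 8: 'a' -> no (next='b')
  pos 10: 'a' -> MATCH (next='c')
  pos 12: 'a' -> no (next='a')
Matching positions: [3, 10]
Count: 2

2


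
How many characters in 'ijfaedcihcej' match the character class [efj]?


Character class [efj] matches any of: {e, f, j}
Scanning string 'ijfaedcihcej' character by character:
  pos 0: 'i' -> no
  pos 1: 'j' -> MATCH
  pos 2: 'f' -> MATCH
  pos 3: 'a' -> no
  pos 4: 'e' -> MATCH
  pos 5: 'd' -> no
  pos 6: 'c' -> no
  pos 7: 'i' -> no
  pos 8: 'h' -> no
  pos 9: 'c' -> no
  pos 10: 'e' -> MATCH
  pos 11: 'j' -> MATCH
Total matches: 5

5


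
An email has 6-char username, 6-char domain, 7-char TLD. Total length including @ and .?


An email address has format: username@domain.tld
Username length: 6
'@' character: 1
Domain length: 6
'.' character: 1
TLD length: 7
Total = 6 + 1 + 6 + 1 + 7 = 21

21


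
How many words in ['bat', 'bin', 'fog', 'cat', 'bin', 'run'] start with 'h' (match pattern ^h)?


Pattern ^h anchors to start of word. Check which words begin with 'h':
  'bat' -> no
  'bin' -> no
  'fog' -> no
  'cat' -> no
  'bin' -> no
  'run' -> no
Matching words: []
Count: 0

0


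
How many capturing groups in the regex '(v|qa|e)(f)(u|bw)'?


To count capturing groups, count each '(' that starts a group.
Pattern: '(v|qa|e)(f)(u|bw)'
Walking through the pattern:
  Position 0: '(' -> group #1
  Position 8: '(' -> group #2
  Position 11: '(' -> group #3
Total capturing groups: 3

3


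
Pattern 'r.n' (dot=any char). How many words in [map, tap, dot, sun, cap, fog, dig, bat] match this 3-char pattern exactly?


Pattern 'r.n' means: starts with 'r', any single char, ends with 'n'.
Checking each word (must be exactly 3 chars):
  'map' (len=3): no
  'tap' (len=3): no
  'dot' (len=3): no
  'sun' (len=3): no
  'cap' (len=3): no
  'fog' (len=3): no
  'dig' (len=3): no
  'bat' (len=3): no
Matching words: []
Total: 0

0


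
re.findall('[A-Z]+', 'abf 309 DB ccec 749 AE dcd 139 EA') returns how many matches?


Pattern '[A-Z]+' finds one or more uppercase letters.
Text: 'abf 309 DB ccec 749 AE dcd 139 EA'
Scanning for matches:
  Match 1: 'DB'
  Match 2: 'AE'
  Match 3: 'EA'
Total matches: 3

3


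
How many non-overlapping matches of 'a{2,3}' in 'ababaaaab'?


Pattern 'a{2,3}' matches between 2 and 3 consecutive a's (greedy).
String: 'ababaaaab'
Finding runs of a's and applying greedy matching:
  Run at pos 0: 'a' (length 1)
  Run at pos 2: 'a' (length 1)
  Run at pos 4: 'aaaa' (length 4)
Matches: ['aaa']
Count: 1

1


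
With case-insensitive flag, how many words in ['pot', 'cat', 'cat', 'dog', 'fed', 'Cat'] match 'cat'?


Case-insensitive matching: compare each word's lowercase form to 'cat'.
  'pot' -> lower='pot' -> no
  'cat' -> lower='cat' -> MATCH
  'cat' -> lower='cat' -> MATCH
  'dog' -> lower='dog' -> no
  'fed' -> lower='fed' -> no
  'Cat' -> lower='cat' -> MATCH
Matches: ['cat', 'cat', 'Cat']
Count: 3

3


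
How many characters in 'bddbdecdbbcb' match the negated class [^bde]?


Negated class [^bde] matches any char NOT in {b, d, e}
Scanning 'bddbdecdbbcb':
  pos 0: 'b' -> no (excluded)
  pos 1: 'd' -> no (excluded)
  pos 2: 'd' -> no (excluded)
  pos 3: 'b' -> no (excluded)
  pos 4: 'd' -> no (excluded)
  pos 5: 'e' -> no (excluded)
  pos 6: 'c' -> MATCH
  pos 7: 'd' -> no (excluded)
  pos 8: 'b' -> no (excluded)
  pos 9: 'b' -> no (excluded)
  pos 10: 'c' -> MATCH
  pos 11: 'b' -> no (excluded)
Total matches: 2

2


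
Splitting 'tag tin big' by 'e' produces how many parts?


Splitting by 'e' breaks the string at each occurrence of the separator.
Text: 'tag tin big'
Parts after split:
  Part 1: 'tag tin big'
Total parts: 1

1


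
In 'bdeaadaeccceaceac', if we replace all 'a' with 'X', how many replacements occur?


re.sub('a', 'X', text) replaces every occurrence of 'a' with 'X'.
Text: 'bdeaadaeccceaceac'
Scanning for 'a':
  pos 3: 'a' -> replacement #1
  pos 4: 'a' -> replacement #2
  pos 6: 'a' -> replacement #3
  pos 12: 'a' -> replacement #4
  pos 15: 'a' -> replacement #5
Total replacements: 5

5


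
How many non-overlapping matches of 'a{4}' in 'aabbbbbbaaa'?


Pattern 'a{4}' matches exactly 4 consecutive a's (greedy, non-overlapping).
String: 'aabbbbbbaaa'
Scanning for runs of a's:
  Run at pos 0: 'aa' (length 2) -> 0 match(es)
  Run at pos 8: 'aaa' (length 3) -> 0 match(es)
Matches found: []
Total: 0

0


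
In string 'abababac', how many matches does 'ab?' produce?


Pattern 'ab?' matches 'a' optionally followed by 'b'.
String: 'abababac'
Scanning left to right for 'a' then checking next char:
  Match 1: 'ab' (a followed by b)
  Match 2: 'ab' (a followed by b)
  Match 3: 'ab' (a followed by b)
  Match 4: 'a' (a not followed by b)
Total matches: 4

4


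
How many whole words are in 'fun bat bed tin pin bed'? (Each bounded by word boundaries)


Word boundaries (\b) mark the start/end of each word.
Text: 'fun bat bed tin pin bed'
Splitting by whitespace:
  Word 1: 'fun'
  Word 2: 'bat'
  Word 3: 'bed'
  Word 4: 'tin'
  Word 5: 'pin'
  Word 6: 'bed'
Total whole words: 6

6


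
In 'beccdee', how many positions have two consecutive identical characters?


Looking for consecutive identical characters in 'beccdee':
  pos 0-1: 'b' vs 'e' -> different
  pos 1-2: 'e' vs 'c' -> different
  pos 2-3: 'c' vs 'c' -> MATCH ('cc')
  pos 3-4: 'c' vs 'd' -> different
  pos 4-5: 'd' vs 'e' -> different
  pos 5-6: 'e' vs 'e' -> MATCH ('ee')
Consecutive identical pairs: ['cc', 'ee']
Count: 2

2


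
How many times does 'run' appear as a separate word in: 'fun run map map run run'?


Scanning each word for exact match 'run':
  Word 1: 'fun' -> no
  Word 2: 'run' -> MATCH
  Word 3: 'map' -> no
  Word 4: 'map' -> no
  Word 5: 'run' -> MATCH
  Word 6: 'run' -> MATCH
Total matches: 3

3


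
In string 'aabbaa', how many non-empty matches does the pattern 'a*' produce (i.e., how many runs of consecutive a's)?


Pattern 'a*' matches zero or more a's. We want non-empty runs of consecutive a's.
String: 'aabbaa'
Walking through the string to find runs of a's:
  Run 1: positions 0-1 -> 'aa'
  Run 2: positions 4-5 -> 'aa'
Non-empty runs found: ['aa', 'aa']
Count: 2

2


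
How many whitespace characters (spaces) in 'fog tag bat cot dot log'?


\s matches whitespace characters (spaces, tabs, etc.).
Text: 'fog tag bat cot dot log'
This text has 6 words separated by spaces.
Number of spaces = number of words - 1 = 6 - 1 = 5

5


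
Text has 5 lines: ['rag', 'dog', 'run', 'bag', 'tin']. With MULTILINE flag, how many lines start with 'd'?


With MULTILINE flag, ^ matches the start of each line.
Lines: ['rag', 'dog', 'run', 'bag', 'tin']
Checking which lines start with 'd':
  Line 1: 'rag' -> no
  Line 2: 'dog' -> MATCH
  Line 3: 'run' -> no
  Line 4: 'bag' -> no
  Line 5: 'tin' -> no
Matching lines: ['dog']
Count: 1

1


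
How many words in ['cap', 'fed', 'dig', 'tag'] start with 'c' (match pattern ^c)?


Pattern ^c anchors to start of word. Check which words begin with 'c':
  'cap' -> MATCH (starts with 'c')
  'fed' -> no
  'dig' -> no
  'tag' -> no
Matching words: ['cap']
Count: 1

1


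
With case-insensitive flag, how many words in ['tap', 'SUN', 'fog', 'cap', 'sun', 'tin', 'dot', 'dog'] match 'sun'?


Case-insensitive matching: compare each word's lowercase form to 'sun'.
  'tap' -> lower='tap' -> no
  'SUN' -> lower='sun' -> MATCH
  'fog' -> lower='fog' -> no
  'cap' -> lower='cap' -> no
  'sun' -> lower='sun' -> MATCH
  'tin' -> lower='tin' -> no
  'dot' -> lower='dot' -> no
  'dog' -> lower='dog' -> no
Matches: ['SUN', 'sun']
Count: 2

2


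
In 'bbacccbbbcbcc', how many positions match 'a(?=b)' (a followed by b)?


Lookahead 'a(?=b)' matches 'a' only when followed by 'b'.
String: 'bbacccbbbcbcc'
Checking each position where char is 'a':
  pos 2: 'a' -> no (next='c')
Matching positions: []
Count: 0

0


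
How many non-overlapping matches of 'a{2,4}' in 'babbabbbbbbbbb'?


Pattern 'a{2,4}' matches between 2 and 4 consecutive a's (greedy).
String: 'babbabbbbbbbbb'
Finding runs of a's and applying greedy matching:
  Run at pos 1: 'a' (length 1)
  Run at pos 4: 'a' (length 1)
Matches: []
Count: 0

0


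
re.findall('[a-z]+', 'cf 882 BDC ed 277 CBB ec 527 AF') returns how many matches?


Pattern '[a-z]+' finds one or more lowercase letters.
Text: 'cf 882 BDC ed 277 CBB ec 527 AF'
Scanning for matches:
  Match 1: 'cf'
  Match 2: 'ed'
  Match 3: 'ec'
Total matches: 3

3


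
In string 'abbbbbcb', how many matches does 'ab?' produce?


Pattern 'ab?' matches 'a' optionally followed by 'b'.
String: 'abbbbbcb'
Scanning left to right for 'a' then checking next char:
  Match 1: 'ab' (a followed by b)
Total matches: 1

1


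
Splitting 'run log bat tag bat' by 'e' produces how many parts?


Splitting by 'e' breaks the string at each occurrence of the separator.
Text: 'run log bat tag bat'
Parts after split:
  Part 1: 'run log bat tag bat'
Total parts: 1

1


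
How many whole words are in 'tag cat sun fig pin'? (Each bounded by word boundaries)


Word boundaries (\b) mark the start/end of each word.
Text: 'tag cat sun fig pin'
Splitting by whitespace:
  Word 1: 'tag'
  Word 2: 'cat'
  Word 3: 'sun'
  Word 4: 'fig'
  Word 5: 'pin'
Total whole words: 5

5


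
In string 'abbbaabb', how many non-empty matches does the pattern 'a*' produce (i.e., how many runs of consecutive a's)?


Pattern 'a*' matches zero or more a's. We want non-empty runs of consecutive a's.
String: 'abbbaabb'
Walking through the string to find runs of a's:
  Run 1: positions 0-0 -> 'a'
  Run 2: positions 4-5 -> 'aa'
Non-empty runs found: ['a', 'aa']
Count: 2

2


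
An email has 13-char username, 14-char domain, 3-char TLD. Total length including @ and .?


An email address has format: username@domain.tld
Username length: 13
'@' character: 1
Domain length: 14
'.' character: 1
TLD length: 3
Total = 13 + 1 + 14 + 1 + 3 = 32

32


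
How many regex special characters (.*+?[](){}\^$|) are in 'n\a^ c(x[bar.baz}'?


Regex special characters are: . * + ? [ ] ( ) { } \ ^ $ |
Scanning 'n\a^ c(x[bar.baz}':
  pos 1: '\' -> SPECIAL
  pos 3: '^' -> SPECIAL
  pos 6: '(' -> SPECIAL
  pos 8: '[' -> SPECIAL
  pos 12: '.' -> SPECIAL
  pos 16: '}' -> SPECIAL
Special chars found: ['\\', '^', '(', '[', '.', '}']
Total: 6

6


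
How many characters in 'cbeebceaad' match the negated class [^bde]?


Negated class [^bde] matches any char NOT in {b, d, e}
Scanning 'cbeebceaad':
  pos 0: 'c' -> MATCH
  pos 1: 'b' -> no (excluded)
  pos 2: 'e' -> no (excluded)
  pos 3: 'e' -> no (excluded)
  pos 4: 'b' -> no (excluded)
  pos 5: 'c' -> MATCH
  pos 6: 'e' -> no (excluded)
  pos 7: 'a' -> MATCH
  pos 8: 'a' -> MATCH
  pos 9: 'd' -> no (excluded)
Total matches: 4

4


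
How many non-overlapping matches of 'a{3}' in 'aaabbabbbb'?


Pattern 'a{3}' matches exactly 3 consecutive a's (greedy, non-overlapping).
String: 'aaabbabbbb'
Scanning for runs of a's:
  Run at pos 0: 'aaa' (length 3) -> 1 match(es)
  Run at pos 5: 'a' (length 1) -> 0 match(es)
Matches found: ['aaa']
Total: 1

1


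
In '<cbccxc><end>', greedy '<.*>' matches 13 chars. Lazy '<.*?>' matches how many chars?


Greedy '<.*>' tries to match as MUCH as possible.
Lazy '<.*?>' tries to match as LITTLE as possible.

String: '<cbccxc><end>'
Greedy '<.*>' starts at first '<' and extends to the LAST '>': '<cbccxc><end>' (13 chars)
Lazy '<.*?>' starts at first '<' and stops at the FIRST '>': '<cbccxc>' (8 chars)

8


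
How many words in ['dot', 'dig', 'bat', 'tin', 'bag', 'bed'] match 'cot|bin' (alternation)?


Alternation 'cot|bin' matches either 'cot' or 'bin'.
Checking each word:
  'dot' -> no
  'dig' -> no
  'bat' -> no
  'tin' -> no
  'bag' -> no
  'bed' -> no
Matches: []
Count: 0

0


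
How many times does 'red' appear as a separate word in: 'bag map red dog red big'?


Scanning each word for exact match 'red':
  Word 1: 'bag' -> no
  Word 2: 'map' -> no
  Word 3: 'red' -> MATCH
  Word 4: 'dog' -> no
  Word 5: 'red' -> MATCH
  Word 6: 'big' -> no
Total matches: 2

2


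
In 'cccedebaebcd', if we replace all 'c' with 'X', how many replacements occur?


re.sub('c', 'X', text) replaces every occurrence of 'c' with 'X'.
Text: 'cccedebaebcd'
Scanning for 'c':
  pos 0: 'c' -> replacement #1
  pos 1: 'c' -> replacement #2
  pos 2: 'c' -> replacement #3
  pos 10: 'c' -> replacement #4
Total replacements: 4

4


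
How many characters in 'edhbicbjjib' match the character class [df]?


Character class [df] matches any of: {d, f}
Scanning string 'edhbicbjjib' character by character:
  pos 0: 'e' -> no
  pos 1: 'd' -> MATCH
  pos 2: 'h' -> no
  pos 3: 'b' -> no
  pos 4: 'i' -> no
  pos 5: 'c' -> no
  pos 6: 'b' -> no
  pos 7: 'j' -> no
  pos 8: 'j' -> no
  pos 9: 'i' -> no
  pos 10: 'b' -> no
Total matches: 1

1


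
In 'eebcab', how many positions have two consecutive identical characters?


Looking for consecutive identical characters in 'eebcab':
  pos 0-1: 'e' vs 'e' -> MATCH ('ee')
  pos 1-2: 'e' vs 'b' -> different
  pos 2-3: 'b' vs 'c' -> different
  pos 3-4: 'c' vs 'a' -> different
  pos 4-5: 'a' vs 'b' -> different
Consecutive identical pairs: ['ee']
Count: 1

1


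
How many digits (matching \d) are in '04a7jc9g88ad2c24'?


\d matches any digit 0-9.
Scanning '04a7jc9g88ad2c24':
  pos 0: '0' -> DIGIT
  pos 1: '4' -> DIGIT
  pos 3: '7' -> DIGIT
  pos 6: '9' -> DIGIT
  pos 8: '8' -> DIGIT
  pos 9: '8' -> DIGIT
  pos 12: '2' -> DIGIT
  pos 14: '2' -> DIGIT
  pos 15: '4' -> DIGIT
Digits found: ['0', '4', '7', '9', '8', '8', '2', '2', '4']
Total: 9

9


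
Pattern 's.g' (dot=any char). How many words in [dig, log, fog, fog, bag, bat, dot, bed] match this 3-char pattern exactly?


Pattern 's.g' means: starts with 's', any single char, ends with 'g'.
Checking each word (must be exactly 3 chars):
  'dig' (len=3): no
  'log' (len=3): no
  'fog' (len=3): no
  'fog' (len=3): no
  'bag' (len=3): no
  'bat' (len=3): no
  'dot' (len=3): no
  'bed' (len=3): no
Matching words: []
Total: 0

0


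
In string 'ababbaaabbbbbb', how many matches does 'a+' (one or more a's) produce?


Pattern 'a+' matches one or more consecutive a's.
String: 'ababbaaabbbbbb'
Scanning for runs of a:
  Match 1: 'a' (length 1)
  Match 2: 'a' (length 1)
  Match 3: 'aaa' (length 3)
Total matches: 3

3


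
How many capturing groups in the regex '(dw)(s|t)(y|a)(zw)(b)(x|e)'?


To count capturing groups, count each '(' that starts a group.
Pattern: '(dw)(s|t)(y|a)(zw)(b)(x|e)'
Walking through the pattern:
  Position 0: '(' -> group #1
  Position 4: '(' -> group #2
  Position 9: '(' -> group #3
  Position 14: '(' -> group #4
  Position 18: '(' -> group #5
  Position 21: '(' -> group #6
Total capturing groups: 6

6


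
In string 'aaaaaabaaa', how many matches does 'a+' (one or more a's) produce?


Pattern 'a+' matches one or more consecutive a's.
String: 'aaaaaabaaa'
Scanning for runs of a:
  Match 1: 'aaaaaa' (length 6)
  Match 2: 'aaa' (length 3)
Total matches: 2

2


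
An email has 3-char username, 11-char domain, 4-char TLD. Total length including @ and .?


An email address has format: username@domain.tld
Username length: 3
'@' character: 1
Domain length: 11
'.' character: 1
TLD length: 4
Total = 3 + 1 + 11 + 1 + 4 = 20

20


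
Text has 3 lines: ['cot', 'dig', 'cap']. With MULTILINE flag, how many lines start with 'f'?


With MULTILINE flag, ^ matches the start of each line.
Lines: ['cot', 'dig', 'cap']
Checking which lines start with 'f':
  Line 1: 'cot' -> no
  Line 2: 'dig' -> no
  Line 3: 'cap' -> no
Matching lines: []
Count: 0

0


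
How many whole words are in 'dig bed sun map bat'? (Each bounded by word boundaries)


Word boundaries (\b) mark the start/end of each word.
Text: 'dig bed sun map bat'
Splitting by whitespace:
  Word 1: 'dig'
  Word 2: 'bed'
  Word 3: 'sun'
  Word 4: 'map'
  Word 5: 'bat'
Total whole words: 5

5


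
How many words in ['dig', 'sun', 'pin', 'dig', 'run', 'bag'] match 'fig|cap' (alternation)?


Alternation 'fig|cap' matches either 'fig' or 'cap'.
Checking each word:
  'dig' -> no
  'sun' -> no
  'pin' -> no
  'dig' -> no
  'run' -> no
  'bag' -> no
Matches: []
Count: 0

0


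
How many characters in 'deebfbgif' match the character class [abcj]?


Character class [abcj] matches any of: {a, b, c, j}
Scanning string 'deebfbgif' character by character:
  pos 0: 'd' -> no
  pos 1: 'e' -> no
  pos 2: 'e' -> no
  pos 3: 'b' -> MATCH
  pos 4: 'f' -> no
  pos 5: 'b' -> MATCH
  pos 6: 'g' -> no
  pos 7: 'i' -> no
  pos 8: 'f' -> no
Total matches: 2

2


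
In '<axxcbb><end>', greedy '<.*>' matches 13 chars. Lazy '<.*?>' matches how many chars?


Greedy '<.*>' tries to match as MUCH as possible.
Lazy '<.*?>' tries to match as LITTLE as possible.

String: '<axxcbb><end>'
Greedy '<.*>' starts at first '<' and extends to the LAST '>': '<axxcbb><end>' (13 chars)
Lazy '<.*?>' starts at first '<' and stops at the FIRST '>': '<axxcbb>' (8 chars)

8


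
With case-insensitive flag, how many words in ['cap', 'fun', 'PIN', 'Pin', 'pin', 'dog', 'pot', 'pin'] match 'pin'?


Case-insensitive matching: compare each word's lowercase form to 'pin'.
  'cap' -> lower='cap' -> no
  'fun' -> lower='fun' -> no
  'PIN' -> lower='pin' -> MATCH
  'Pin' -> lower='pin' -> MATCH
  'pin' -> lower='pin' -> MATCH
  'dog' -> lower='dog' -> no
  'pot' -> lower='pot' -> no
  'pin' -> lower='pin' -> MATCH
Matches: ['PIN', 'Pin', 'pin', 'pin']
Count: 4

4


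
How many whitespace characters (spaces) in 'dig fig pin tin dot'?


\s matches whitespace characters (spaces, tabs, etc.).
Text: 'dig fig pin tin dot'
This text has 5 words separated by spaces.
Number of spaces = number of words - 1 = 5 - 1 = 4

4


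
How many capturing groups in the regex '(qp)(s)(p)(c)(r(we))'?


To count capturing groups, count each '(' that starts a group.
Pattern: '(qp)(s)(p)(c)(r(we))'
Walking through the pattern:
  Position 0: '(' -> group #1
  Position 4: '(' -> group #2
  Position 7: '(' -> group #3
  Position 10: '(' -> group #4
  Position 13: '(' -> group #5
  Position 15: '(' -> group #6
Total capturing groups: 6

6


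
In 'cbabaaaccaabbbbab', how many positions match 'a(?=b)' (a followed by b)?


Lookahead 'a(?=b)' matches 'a' only when followed by 'b'.
String: 'cbabaaaccaabbbbab'
Checking each position where char is 'a':
  pos 2: 'a' -> MATCH (next='b')
  pos 4: 'a' -> no (next='a')
  pos 5: 'a' -> no (next='a')
  pos 6: 'a' -> no (next='c')
  pos 9: 'a' -> no (next='a')
  pos 10: 'a' -> MATCH (next='b')
  pos 15: 'a' -> MATCH (next='b')
Matching positions: [2, 10, 15]
Count: 3

3


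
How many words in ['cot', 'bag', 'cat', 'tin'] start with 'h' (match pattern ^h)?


Pattern ^h anchors to start of word. Check which words begin with 'h':
  'cot' -> no
  'bag' -> no
  'cat' -> no
  'tin' -> no
Matching words: []
Count: 0

0


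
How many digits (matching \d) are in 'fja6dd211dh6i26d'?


\d matches any digit 0-9.
Scanning 'fja6dd211dh6i26d':
  pos 3: '6' -> DIGIT
  pos 6: '2' -> DIGIT
  pos 7: '1' -> DIGIT
  pos 8: '1' -> DIGIT
  pos 11: '6' -> DIGIT
  pos 13: '2' -> DIGIT
  pos 14: '6' -> DIGIT
Digits found: ['6', '2', '1', '1', '6', '2', '6']
Total: 7

7


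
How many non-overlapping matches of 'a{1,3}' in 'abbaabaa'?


Pattern 'a{1,3}' matches between 1 and 3 consecutive a's (greedy).
String: 'abbaabaa'
Finding runs of a's and applying greedy matching:
  Run at pos 0: 'a' (length 1)
  Run at pos 3: 'aa' (length 2)
  Run at pos 6: 'aa' (length 2)
Matches: ['a', 'aa', 'aa']
Count: 3

3


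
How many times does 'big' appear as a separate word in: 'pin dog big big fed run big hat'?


Scanning each word for exact match 'big':
  Word 1: 'pin' -> no
  Word 2: 'dog' -> no
  Word 3: 'big' -> MATCH
  Word 4: 'big' -> MATCH
  Word 5: 'fed' -> no
  Word 6: 'run' -> no
  Word 7: 'big' -> MATCH
  Word 8: 'hat' -> no
Total matches: 3

3


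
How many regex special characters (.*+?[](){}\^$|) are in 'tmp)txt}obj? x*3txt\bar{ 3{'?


Regex special characters are: . * + ? [ ] ( ) { } \ ^ $ |
Scanning 'tmp)txt}obj? x*3txt\bar{ 3{':
  pos 3: ')' -> SPECIAL
  pos 7: '}' -> SPECIAL
  pos 11: '?' -> SPECIAL
  pos 14: '*' -> SPECIAL
  pos 19: '\' -> SPECIAL
  pos 23: '{' -> SPECIAL
  pos 26: '{' -> SPECIAL
Special chars found: [')', '}', '?', '*', '\\', '{', '{']
Total: 7

7


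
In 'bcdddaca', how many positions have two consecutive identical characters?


Looking for consecutive identical characters in 'bcdddaca':
  pos 0-1: 'b' vs 'c' -> different
  pos 1-2: 'c' vs 'd' -> different
  pos 2-3: 'd' vs 'd' -> MATCH ('dd')
  pos 3-4: 'd' vs 'd' -> MATCH ('dd')
  pos 4-5: 'd' vs 'a' -> different
  pos 5-6: 'a' vs 'c' -> different
  pos 6-7: 'c' vs 'a' -> different
Consecutive identical pairs: ['dd', 'dd']
Count: 2

2


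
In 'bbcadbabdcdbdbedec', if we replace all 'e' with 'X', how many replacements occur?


re.sub('e', 'X', text) replaces every occurrence of 'e' with 'X'.
Text: 'bbcadbabdcdbdbedec'
Scanning for 'e':
  pos 14: 'e' -> replacement #1
  pos 16: 'e' -> replacement #2
Total replacements: 2

2


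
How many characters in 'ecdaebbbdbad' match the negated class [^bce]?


Negated class [^bce] matches any char NOT in {b, c, e}
Scanning 'ecdaebbbdbad':
  pos 0: 'e' -> no (excluded)
  pos 1: 'c' -> no (excluded)
  pos 2: 'd' -> MATCH
  pos 3: 'a' -> MATCH
  pos 4: 'e' -> no (excluded)
  pos 5: 'b' -> no (excluded)
  pos 6: 'b' -> no (excluded)
  pos 7: 'b' -> no (excluded)
  pos 8: 'd' -> MATCH
  pos 9: 'b' -> no (excluded)
  pos 10: 'a' -> MATCH
  pos 11: 'd' -> MATCH
Total matches: 5

5


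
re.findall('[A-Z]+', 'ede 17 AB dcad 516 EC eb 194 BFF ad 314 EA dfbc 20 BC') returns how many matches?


Pattern '[A-Z]+' finds one or more uppercase letters.
Text: 'ede 17 AB dcad 516 EC eb 194 BFF ad 314 EA dfbc 20 BC'
Scanning for matches:
  Match 1: 'AB'
  Match 2: 'EC'
  Match 3: 'BFF'
  Match 4: 'EA'
  Match 5: 'BC'
Total matches: 5

5


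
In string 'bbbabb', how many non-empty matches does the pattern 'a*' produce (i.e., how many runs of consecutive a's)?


Pattern 'a*' matches zero or more a's. We want non-empty runs of consecutive a's.
String: 'bbbabb'
Walking through the string to find runs of a's:
  Run 1: positions 3-3 -> 'a'
Non-empty runs found: ['a']
Count: 1

1


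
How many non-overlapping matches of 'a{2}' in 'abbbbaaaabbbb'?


Pattern 'a{2}' matches exactly 2 consecutive a's (greedy, non-overlapping).
String: 'abbbbaaaabbbb'
Scanning for runs of a's:
  Run at pos 0: 'a' (length 1) -> 0 match(es)
  Run at pos 5: 'aaaa' (length 4) -> 2 match(es)
Matches found: ['aa', 'aa']
Total: 2

2


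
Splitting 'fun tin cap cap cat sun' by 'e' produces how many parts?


Splitting by 'e' breaks the string at each occurrence of the separator.
Text: 'fun tin cap cap cat sun'
Parts after split:
  Part 1: 'fun tin cap cap cat sun'
Total parts: 1

1


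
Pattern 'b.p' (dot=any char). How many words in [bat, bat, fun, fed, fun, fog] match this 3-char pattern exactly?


Pattern 'b.p' means: starts with 'b', any single char, ends with 'p'.
Checking each word (must be exactly 3 chars):
  'bat' (len=3): no
  'bat' (len=3): no
  'fun' (len=3): no
  'fed' (len=3): no
  'fun' (len=3): no
  'fog' (len=3): no
Matching words: []
Total: 0

0


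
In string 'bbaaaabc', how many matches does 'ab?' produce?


Pattern 'ab?' matches 'a' optionally followed by 'b'.
String: 'bbaaaabc'
Scanning left to right for 'a' then checking next char:
  Match 1: 'a' (a not followed by b)
  Match 2: 'a' (a not followed by b)
  Match 3: 'a' (a not followed by b)
  Match 4: 'ab' (a followed by b)
Total matches: 4

4


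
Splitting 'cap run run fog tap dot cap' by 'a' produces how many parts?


Splitting by 'a' breaks the string at each occurrence of the separator.
Text: 'cap run run fog tap dot cap'
Parts after split:
  Part 1: 'c'
  Part 2: 'p run run fog t'
  Part 3: 'p dot c'
  Part 4: 'p'
Total parts: 4

4


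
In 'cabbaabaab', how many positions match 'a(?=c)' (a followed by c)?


Lookahead 'a(?=c)' matches 'a' only when followed by 'c'.
String: 'cabbaabaab'
Checking each position where char is 'a':
  pos 1: 'a' -> no (next='b')
  pos 4: 'a' -> no (next='a')
  pos 5: 'a' -> no (next='b')
  pos 7: 'a' -> no (next='a')
  pos 8: 'a' -> no (next='b')
Matching positions: []
Count: 0

0


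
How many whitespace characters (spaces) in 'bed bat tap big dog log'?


\s matches whitespace characters (spaces, tabs, etc.).
Text: 'bed bat tap big dog log'
This text has 6 words separated by spaces.
Number of spaces = number of words - 1 = 6 - 1 = 5

5


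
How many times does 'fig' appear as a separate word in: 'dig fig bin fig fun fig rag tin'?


Scanning each word for exact match 'fig':
  Word 1: 'dig' -> no
  Word 2: 'fig' -> MATCH
  Word 3: 'bin' -> no
  Word 4: 'fig' -> MATCH
  Word 5: 'fun' -> no
  Word 6: 'fig' -> MATCH
  Word 7: 'rag' -> no
  Word 8: 'tin' -> no
Total matches: 3

3


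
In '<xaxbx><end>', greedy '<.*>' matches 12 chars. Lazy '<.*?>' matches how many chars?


Greedy '<.*>' tries to match as MUCH as possible.
Lazy '<.*?>' tries to match as LITTLE as possible.

String: '<xaxbx><end>'
Greedy '<.*>' starts at first '<' and extends to the LAST '>': '<xaxbx><end>' (12 chars)
Lazy '<.*?>' starts at first '<' and stops at the FIRST '>': '<xaxbx>' (7 chars)

7


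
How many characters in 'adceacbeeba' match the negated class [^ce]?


Negated class [^ce] matches any char NOT in {c, e}
Scanning 'adceacbeeba':
  pos 0: 'a' -> MATCH
  pos 1: 'd' -> MATCH
  pos 2: 'c' -> no (excluded)
  pos 3: 'e' -> no (excluded)
  pos 4: 'a' -> MATCH
  pos 5: 'c' -> no (excluded)
  pos 6: 'b' -> MATCH
  pos 7: 'e' -> no (excluded)
  pos 8: 'e' -> no (excluded)
  pos 9: 'b' -> MATCH
  pos 10: 'a' -> MATCH
Total matches: 6

6


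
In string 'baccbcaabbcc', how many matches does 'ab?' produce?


Pattern 'ab?' matches 'a' optionally followed by 'b'.
String: 'baccbcaabbcc'
Scanning left to right for 'a' then checking next char:
  Match 1: 'a' (a not followed by b)
  Match 2: 'a' (a not followed by b)
  Match 3: 'ab' (a followed by b)
Total matches: 3

3
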